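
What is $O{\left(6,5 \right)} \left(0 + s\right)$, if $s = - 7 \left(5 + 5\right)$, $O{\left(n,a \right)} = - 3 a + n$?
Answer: $630$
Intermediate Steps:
$O{\left(n,a \right)} = n - 3 a$
$s = -70$ ($s = \left(-7\right) 10 = -70$)
$O{\left(6,5 \right)} \left(0 + s\right) = \left(6 - 15\right) \left(0 - 70\right) = \left(6 - 15\right) \left(-70\right) = \left(-9\right) \left(-70\right) = 630$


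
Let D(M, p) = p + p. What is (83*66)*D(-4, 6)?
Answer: 65736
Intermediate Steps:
D(M, p) = 2*p
(83*66)*D(-4, 6) = (83*66)*(2*6) = 5478*12 = 65736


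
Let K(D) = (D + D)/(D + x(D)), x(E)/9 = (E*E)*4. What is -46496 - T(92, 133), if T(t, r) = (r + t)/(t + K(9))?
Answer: -1390396517/29902 ≈ -46498.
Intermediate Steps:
x(E) = 36*E**2 (x(E) = 9*((E*E)*4) = 9*(E**2*4) = 9*(4*E**2) = 36*E**2)
K(D) = 2*D/(D + 36*D**2) (K(D) = (D + D)/(D + 36*D**2) = (2*D)/(D + 36*D**2) = 2*D/(D + 36*D**2))
T(t, r) = (r + t)/(2/325 + t) (T(t, r) = (r + t)/(t + 2/(1 + 36*9)) = (r + t)/(t + 2/(1 + 324)) = (r + t)/(t + 2/325) = (r + t)/(2/325 + t))
-46496 - T(92, 133) = -46496 - 325*(133 + 92)/(2 + 325*92) = -46496 - 325*225/(2 + 29900) = -46496 - 325*225/29902 = -46496 - 1*73125/29902 = -46496 - 73125/29902 = -1390396517/29902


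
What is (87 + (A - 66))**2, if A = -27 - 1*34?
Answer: 1600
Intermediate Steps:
A = -61 (A = -27 - 34 = -61)
(87 + (A - 66))**2 = (87 + (-61 - 66))**2 = (87 - 127)**2 = (-40)**2 = 1600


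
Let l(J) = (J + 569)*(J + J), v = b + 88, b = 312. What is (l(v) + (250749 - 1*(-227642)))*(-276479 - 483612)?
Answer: -952843236781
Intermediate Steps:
v = 400 (v = 312 + 88 = 400)
l(J) = 2*J*(569 + J) (l(J) = (569 + J)*(2*J) = 2*J*(569 + J))
(l(v) + (250749 - 1*(-227642)))*(-276479 - 483612) = (2*400*(569 + 400) + (250749 - 1*(-227642)))*(-276479 - 483612) = (2*400*969 + (250749 + 227642))*(-760091) = (775200 + 478391)*(-760091) = 1253591*(-760091) = -952843236781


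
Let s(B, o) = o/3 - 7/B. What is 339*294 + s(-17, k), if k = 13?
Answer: 5083208/51 ≈ 99671.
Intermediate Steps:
s(B, o) = -7/B + o/3 (s(B, o) = o*(⅓) - 7/B = o/3 - 7/B = -7/B + o/3)
339*294 + s(-17, k) = 339*294 + (-7/(-17) + (⅓)*13) = 99666 + (-7*(-1/17) + 13/3) = 99666 + (7/17 + 13/3) = 99666 + 242/51 = 5083208/51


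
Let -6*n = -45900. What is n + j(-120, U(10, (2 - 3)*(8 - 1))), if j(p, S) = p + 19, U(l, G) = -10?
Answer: 7549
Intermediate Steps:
n = 7650 (n = -⅙*(-45900) = 7650)
j(p, S) = 19 + p
n + j(-120, U(10, (2 - 3)*(8 - 1))) = 7650 + (19 - 120) = 7650 - 101 = 7549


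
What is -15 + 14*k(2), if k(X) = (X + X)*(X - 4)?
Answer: -127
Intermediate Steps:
k(X) = 2*X*(-4 + X) (k(X) = (2*X)*(-4 + X) = 2*X*(-4 + X))
-15 + 14*k(2) = -15 + 14*(2*2*(-4 + 2)) = -15 + 14*(2*2*(-2)) = -15 + 14*(-8) = -15 - 112 = -127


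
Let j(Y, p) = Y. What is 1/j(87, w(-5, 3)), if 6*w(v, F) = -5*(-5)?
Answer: 1/87 ≈ 0.011494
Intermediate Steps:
w(v, F) = 25/6 (w(v, F) = (-5*(-5))/6 = (1/6)*25 = 25/6)
1/j(87, w(-5, 3)) = 1/87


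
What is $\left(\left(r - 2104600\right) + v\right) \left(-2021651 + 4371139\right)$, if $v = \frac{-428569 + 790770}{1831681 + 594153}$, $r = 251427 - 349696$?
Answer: $- \frac{6277590121461555480}{1212917} \approx -5.1756 \cdot 10^{12}$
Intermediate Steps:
$r = -98269$
$v = \frac{362201}{2425834} \approx 0.14931$
$\left(\left(r - 2104600\right) + v\right) \left(-2021651 + 4371139\right) = \left(\left(-98269 - 2104600\right) + \frac{362201}{2425834}\right) \left(-2021651 + 4371139\right) = \left(\left(-98269 - 2104600\right) + \frac{362201}{2425834}\right) 2349488 = \left(-2202869 + \frac{362201}{2425834}\right) 2349488 = \left(- \frac{5343794155545}{2425834}\right) 2349488 = - \frac{6277590121461555480}{1212917}$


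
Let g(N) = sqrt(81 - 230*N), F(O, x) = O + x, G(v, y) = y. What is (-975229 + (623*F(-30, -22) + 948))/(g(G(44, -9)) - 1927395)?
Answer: 215584912935/412761275986 + 335559*sqrt(239)/412761275986 ≈ 0.52231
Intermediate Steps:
(-975229 + (623*F(-30, -22) + 948))/(g(G(44, -9)) - 1927395) = (-975229 + (623*(-30 - 22) + 948))/(sqrt(81 - 230*(-9)) - 1927395) = (-975229 + (623*(-52) + 948))/(sqrt(81 + 2070) - 1927395) = (-975229 + (-32396 + 948))/(sqrt(2151) - 1927395) = (-975229 - 31448)/(3*sqrt(239) - 1927395) = -1006677/(-1927395 + 3*sqrt(239))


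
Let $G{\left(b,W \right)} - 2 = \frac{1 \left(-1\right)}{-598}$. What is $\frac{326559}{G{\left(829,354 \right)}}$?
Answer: $\frac{65094094}{399} \approx 1.6314 \cdot 10^{5}$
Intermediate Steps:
$G{\left(b,W \right)} = \frac{1197}{598}$ ($G{\left(b,W \right)} = 2 + \frac{1 \left(-1\right)}{-598} = 2 - - \frac{1}{598} = 2 + \frac{1}{598} = \frac{1197}{598}$)
$\frac{326559}{G{\left(829,354 \right)}} = \frac{326559}{\frac{1197}{598}} = 326559 \cdot \frac{598}{1197} = \frac{65094094}{399}$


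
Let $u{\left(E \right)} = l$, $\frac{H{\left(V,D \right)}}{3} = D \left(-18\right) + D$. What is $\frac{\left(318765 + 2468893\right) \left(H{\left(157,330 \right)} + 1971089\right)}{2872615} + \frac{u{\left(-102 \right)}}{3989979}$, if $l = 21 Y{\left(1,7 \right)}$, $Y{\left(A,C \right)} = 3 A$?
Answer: $\frac{11129867117559811}{5868752445} \approx 1.8965 \cdot 10^{6}$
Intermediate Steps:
$H{\left(V,D \right)} = - 51 D$ ($H{\left(V,D \right)} = 3 \left(D \left(-18\right) + D\right) = 3 \left(- 18 D + D\right) = 3 \left(- 17 D\right) = - 51 D$)
$l = 63$ ($l = 21 \cdot 3 \cdot 1 = 21 \cdot 3 = 63$)
$u{\left(E \right)} = 63$
$\frac{\left(318765 + 2468893\right) \left(H{\left(157,330 \right)} + 1971089\right)}{2872615} + \frac{u{\left(-102 \right)}}{3989979} = \frac{\left(318765 + 2468893\right) \left(\left(-51\right) 330 + 1971089\right)}{2872615} + \frac{63}{3989979} = 2787658 \left(-16830 + 1971089\right) \frac{1}{2872615} + 63 \cdot \frac{1}{3989979} = 2787658 \cdot 1954259 \cdot \frac{1}{2872615} + \frac{1}{63333} = 5447805735422 \cdot \frac{1}{2872615} + \frac{1}{63333} = \frac{5447805735422}{2872615} + \frac{1}{63333} = \frac{11129867117559811}{5868752445}$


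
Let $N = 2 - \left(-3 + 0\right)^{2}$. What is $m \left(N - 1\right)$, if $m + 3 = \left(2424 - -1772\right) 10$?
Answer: $-335656$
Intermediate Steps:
$N = -7$ ($N = 2 - \left(-3\right)^{2} = 2 - 9 = -7$)
$m = 41957$ ($m = -3 + \left(2424 - -1772\right) 10 = -3 + \left(2424 + 1772\right) 10 = -3 + 4196 \cdot 10 = -3 + 41960 = 41957$)
$m \left(N - 1\right) = 41957 \left(-7 - 1\right) = 41957 \left(-8\right) = -335656$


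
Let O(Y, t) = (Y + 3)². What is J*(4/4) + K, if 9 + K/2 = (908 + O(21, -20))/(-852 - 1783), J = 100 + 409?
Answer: 1290817/2635 ≈ 489.87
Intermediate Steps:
J = 509
O(Y, t) = (3 + Y)²
K = -50398/2635 (K = -18 + 2*((908 + (3 + 21)²)/(-852 - 1783)) = -18 + 2*((908 + 24²)/(-2635)) = -18 + 2*((908 + 576)*(-1/2635)) = -18 + 2*(1484*(-1/2635)) = -18 + 2*(-1484/2635) = -18 - 2968/2635 = -50398/2635 ≈ -19.126)
J*(4/4) + K = 509*(4/4) - 50398/2635 = 509*(4*(¼)) - 50398/2635 = 509*1 - 50398/2635 = 509 - 50398/2635 = 1290817/2635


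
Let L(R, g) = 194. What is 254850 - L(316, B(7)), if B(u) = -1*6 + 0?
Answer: 254656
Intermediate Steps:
B(u) = -6 (B(u) = -6 + 0 = -6)
254850 - L(316, B(7)) = 254850 - 1*194 = 254850 - 194 = 254656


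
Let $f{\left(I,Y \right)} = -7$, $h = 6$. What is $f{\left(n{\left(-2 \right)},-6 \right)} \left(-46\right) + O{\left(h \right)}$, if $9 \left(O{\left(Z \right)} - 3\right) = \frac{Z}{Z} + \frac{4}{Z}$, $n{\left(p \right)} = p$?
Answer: $\frac{8780}{27} \approx 325.19$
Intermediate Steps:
$O{\left(Z \right)} = \frac{28}{9} + \frac{4}{9 Z}$ ($O{\left(Z \right)} = 3 + \frac{\frac{Z}{Z} + \frac{4}{Z}}{9} = 3 + \frac{1 + \frac{4}{Z}}{9} = 3 + \left(\frac{1}{9} + \frac{4}{9 Z}\right) = \frac{28}{9} + \frac{4}{9 Z}$)
$f{\left(n{\left(-2 \right)},-6 \right)} \left(-46\right) + O{\left(h \right)} = \left(-7\right) \left(-46\right) + \frac{4 \left(1 + 7 \cdot 6\right)}{9 \cdot 6} = 322 + \frac{4}{9} \cdot \frac{1}{6} \left(1 + 42\right) = 322 + \frac{4}{9} \cdot \frac{1}{6} \cdot 43 = 322 + \frac{86}{27} = \frac{8780}{27}$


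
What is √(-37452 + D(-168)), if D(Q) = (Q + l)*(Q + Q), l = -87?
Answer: 2*√12057 ≈ 219.61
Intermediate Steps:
D(Q) = 2*Q*(-87 + Q) (D(Q) = (Q - 87)*(Q + Q) = (-87 + Q)*(2*Q) = 2*Q*(-87 + Q))
√(-37452 + D(-168)) = √(-37452 + 2*(-168)*(-87 - 168)) = √(-37452 + 2*(-168)*(-255)) = √(-37452 + 85680) = √48228 = 2*√12057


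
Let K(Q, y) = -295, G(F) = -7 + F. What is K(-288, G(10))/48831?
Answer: -295/48831 ≈ -0.0060412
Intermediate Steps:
K(-288, G(10))/48831 = -295/48831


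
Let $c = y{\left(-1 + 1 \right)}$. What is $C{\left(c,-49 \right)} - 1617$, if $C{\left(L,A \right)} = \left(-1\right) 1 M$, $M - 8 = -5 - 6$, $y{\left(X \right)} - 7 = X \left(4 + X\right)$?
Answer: $-1614$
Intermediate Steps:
$y{\left(X \right)} = 7 + X \left(4 + X\right)$
$c = 7$ ($c = 7 + \left(-1 + 1\right)^{2} + 4 \left(-1 + 1\right) = 7 + 0^{2} + 4 \cdot 0 = 7 + 0 + 0 = 7$)
$M = -3$ ($M = 8 - 11 = -3$)
$C{\left(L,A \right)} = 3$ ($C{\left(L,A \right)} = \left(-1\right) 1 \left(-3\right) = \left(-1\right) \left(-3\right) = 3$)
$C{\left(c,-49 \right)} - 1617 = 3 - 1617 = -1614$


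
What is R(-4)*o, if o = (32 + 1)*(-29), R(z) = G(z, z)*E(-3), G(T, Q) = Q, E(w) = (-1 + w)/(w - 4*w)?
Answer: -5104/3 ≈ -1701.3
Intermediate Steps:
E(w) = -(-1 + w)/(3*w) (E(w) = (-1 + w)/((-3*w)) = (-1 + w)*(-1/(3*w)) = -(-1 + w)/(3*w))
R(z) = -4*z/9 (R(z) = z*((⅓)*(1 - 1*(-3))/(-3)) = z*((⅓)*(-⅓)*(1 + 3)) = z*((⅓)*(-⅓)*4) = z*(-4/9) = -4*z/9)
o = -957 (o = 33*(-29) = -957)
R(-4)*o = -4/9*(-4)*(-957) = (16/9)*(-957) = -5104/3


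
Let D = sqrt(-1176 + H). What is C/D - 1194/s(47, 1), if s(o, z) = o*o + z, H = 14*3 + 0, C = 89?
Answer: -597/1105 - 89*I*sqrt(14)/126 ≈ -0.54027 - 2.6429*I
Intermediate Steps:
H = 42 (H = 42 + 0 = 42)
s(o, z) = z + o**2 (s(o, z) = o**2 + z = z + o**2)
D = 9*I*sqrt(14) (D = sqrt(-1176 + 42) = sqrt(-1134) = 9*I*sqrt(14) ≈ 33.675*I)
C/D - 1194/s(47, 1) = 89/((9*I*sqrt(14))) - 1194/(1 + 47**2) = 89*(-I*sqrt(14)/126) - 1194/(1 + 2209) = -89*I*sqrt(14)/126 - 1194/2210 = -89*I*sqrt(14)/126 - 1194*1/2210 = -89*I*sqrt(14)/126 - 597/1105 = -597/1105 - 89*I*sqrt(14)/126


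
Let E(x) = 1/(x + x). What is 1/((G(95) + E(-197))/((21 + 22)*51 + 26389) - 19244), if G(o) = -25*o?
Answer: -11261308/216713546903 ≈ -5.1964e-5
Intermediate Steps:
E(x) = 1/(2*x)
1/((G(95) + E(-197))/((21 + 22)*51 + 26389) - 19244) = 1/((-25*95 + (1/2)/(-197))/((21 + 22)*51 + 26389) - 19244) = 1/((-2375 + (1/2)*(-1/197))/(43*51 + 26389) - 19244) = 1/((-2375 - 1/394)/(2193 + 26389) - 19244) = 1/(-935751/394/28582 - 19244) = 1/(-935751/394*1/28582 - 19244) = 1/(-935751/11261308 - 19244) = 1/(-216713546903/11261308) = -11261308/216713546903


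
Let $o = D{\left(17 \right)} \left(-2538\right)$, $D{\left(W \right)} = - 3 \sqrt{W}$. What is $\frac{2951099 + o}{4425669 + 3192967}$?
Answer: $\frac{2951099}{7618636} + \frac{3807 \sqrt{17}}{3809318} \approx 0.39147$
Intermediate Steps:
$o = 7614 \sqrt{17}$ ($o = - 3 \sqrt{17} \left(-2538\right) = 7614 \sqrt{17} \approx 31393.0$)
$\frac{2951099 + o}{4425669 + 3192967} = \frac{2951099 + 7614 \sqrt{17}}{4425669 + 3192967} = \frac{2951099 + 7614 \sqrt{17}}{7618636} = \left(2951099 + 7614 \sqrt{17}\right) \frac{1}{7618636} = \frac{2951099}{7618636} + \frac{3807 \sqrt{17}}{3809318}$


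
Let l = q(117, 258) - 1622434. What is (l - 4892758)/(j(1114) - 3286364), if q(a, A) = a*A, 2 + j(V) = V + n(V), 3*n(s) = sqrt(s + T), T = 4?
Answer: 95871955191804/48567963165209 + 9727509*sqrt(1118)/48567963165209 ≈ 1.9740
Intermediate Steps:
n(s) = sqrt(4 + s)/3 (n(s) = sqrt(s + 4)/3 = sqrt(4 + s)/3)
j(V) = -2 + V + sqrt(4 + V)/3 (j(V) = -2 + (V + sqrt(4 + V)/3) = -2 + V + sqrt(4 + V)/3)
q(a, A) = A*a
l = -1592248 (l = 258*117 - 1622434 = 30186 - 1622434 = -1592248)
(l - 4892758)/(j(1114) - 3286364) = (-1592248 - 4892758)/((-2 + 1114 + sqrt(4 + 1114)/3) - 3286364) = -6485006/((-2 + 1114 + sqrt(1118)/3) - 3286364) = -6485006/((1112 + sqrt(1118)/3) - 3286364) = -6485006/(-3285252 + sqrt(1118)/3)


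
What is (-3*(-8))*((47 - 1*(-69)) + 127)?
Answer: 5832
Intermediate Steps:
(-3*(-8))*((47 - 1*(-69)) + 127) = 24*((47 + 69) + 127) = 24*(116 + 127) = 24*243 = 5832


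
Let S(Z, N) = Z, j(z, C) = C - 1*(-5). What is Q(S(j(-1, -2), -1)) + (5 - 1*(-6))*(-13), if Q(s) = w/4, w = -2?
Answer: -287/2 ≈ -143.50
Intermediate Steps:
j(z, C) = 5 + C (j(z, C) = C + 5 = 5 + C)
Q(s) = -1/2 (Q(s) = -2/4 = -2*1/4 = -1/2)
Q(S(j(-1, -2), -1)) + (5 - 1*(-6))*(-13) = -1/2 + (5 - 1*(-6))*(-13) = -1/2 + (5 + 6)*(-13) = -1/2 + 11*(-13) = -1/2 - 143 = -287/2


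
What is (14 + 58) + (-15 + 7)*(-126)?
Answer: 1080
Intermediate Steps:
(14 + 58) + (-15 + 7)*(-126) = 72 - 8*(-126) = 72 + 1008 = 1080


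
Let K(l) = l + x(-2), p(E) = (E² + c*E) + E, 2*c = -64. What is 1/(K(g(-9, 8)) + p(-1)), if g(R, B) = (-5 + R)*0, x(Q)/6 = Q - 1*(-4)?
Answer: 1/44 ≈ 0.022727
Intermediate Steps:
c = -32 (c = (½)*(-64) = -32)
x(Q) = 24 + 6*Q (x(Q) = 6*(Q - 1*(-4)) = 6*(Q + 4) = 6*(4 + Q) = 24 + 6*Q)
g(R, B) = 0
p(E) = E² - 31*E (p(E) = (E² - 32*E) + E = E² - 31*E)
K(l) = 12 + l (K(l) = l + (24 + 6*(-2)) = l + (24 - 12) = l + 12 = 12 + l)
1/(K(g(-9, 8)) + p(-1)) = 1/((12 + 0) - (-31 - 1)) = 1/(12 - 1*(-32)) = 1/(12 + 32) = 1/44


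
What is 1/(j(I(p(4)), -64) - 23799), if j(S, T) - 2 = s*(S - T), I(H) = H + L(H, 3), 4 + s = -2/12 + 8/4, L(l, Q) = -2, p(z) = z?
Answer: -1/23940 ≈ -4.1771e-5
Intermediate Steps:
s = -13/6 (s = -4 + (-2/12 + 8/4) = -4 + (-2*1/12 + 8*(¼)) = -4 + (-⅙ + 2) = -4 + 11/6 = -13/6 ≈ -2.1667)
I(H) = -2 + H (I(H) = H - 2 = -2 + H)
j(S, T) = 2 - 13*S/6 + 13*T/6 (j(S, T) = 2 - 13*(S - T)/6 = 2 + (-13*S/6 + 13*T/6) = 2 - 13*S/6 + 13*T/6)
1/(j(I(p(4)), -64) - 23799) = 1/((2 - 13*(-2 + 4)/6 + (13/6)*(-64)) - 23799) = 1/((2 - 13/6*2 - 416/3) - 23799) = 1/((2 - 13/3 - 416/3) - 23799) = 1/(-141 - 23799) = 1/(-23940) = -1/23940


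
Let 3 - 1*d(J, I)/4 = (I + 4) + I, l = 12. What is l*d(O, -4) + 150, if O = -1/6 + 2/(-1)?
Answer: 486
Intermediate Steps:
O = -13/6 (O = -1*1/6 + 2*(-1) = -1/6 - 2 = -13/6 ≈ -2.1667)
d(J, I) = -4 - 8*I (d(J, I) = 12 - 4*((I + 4) + I) = 12 - 4*((4 + I) + I) = 12 - 4*(4 + 2*I) = 12 + (-16 - 8*I) = -4 - 8*I)
l*d(O, -4) + 150 = 12*(-4 - 8*(-4)) + 150 = 12*(-4 + 32) + 150 = 12*28 + 150 = 336 + 150 = 486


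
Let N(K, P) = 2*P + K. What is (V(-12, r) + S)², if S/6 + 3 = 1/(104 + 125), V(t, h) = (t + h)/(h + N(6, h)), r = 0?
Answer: 20921476/52441 ≈ 398.95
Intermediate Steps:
N(K, P) = K + 2*P
V(t, h) = (h + t)/(6 + 3*h) (V(t, h) = (t + h)/(h + (6 + 2*h)) = (h + t)/(6 + 3*h))
S = -4116/229 (S = -18 + 6/(104 + 125) = -18 + 6/229 = -4116/229 ≈ -17.974)
(V(-12, r) + S)² = ((0 - 12)/(3*(2 + 0)) - 4116/229)² = ((⅓)*(-12)/2 - 4116/229)² = ((⅓)*(½)*(-12) - 4116/229)² = (-2 - 4116/229)² = (-4574/229)² = 20921476/52441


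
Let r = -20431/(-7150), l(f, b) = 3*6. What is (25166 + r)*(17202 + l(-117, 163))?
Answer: 309886523982/715 ≈ 4.3341e+8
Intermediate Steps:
l(f, b) = 18
r = 20431/7150 (r = -20431*(-1/7150) = 20431/7150 ≈ 2.8575)
(25166 + r)*(17202 + l(-117, 163)) = (25166 + 20431/7150)*(17202 + 18) = (179957331/7150)*17220 = 309886523982/715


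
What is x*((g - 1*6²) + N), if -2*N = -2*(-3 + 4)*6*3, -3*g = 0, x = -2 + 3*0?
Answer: 36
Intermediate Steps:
x = -2 (x = -2 + 0 = -2)
g = 0 (g = -⅓*0 = 0)
N = 18 (N = -(-2*(-3 + 4)*6)*3/2 = -(-2*6)*3/2 = -(-6)*3 = -½*(-36) = 18)
x*((g - 1*6²) + N) = -2*((0 - 1*6²) + 18) = -2*((0 - 1*36) + 18) = -2*((0 - 36) + 18) = -2*(-36 + 18) = -2*(-18) = 36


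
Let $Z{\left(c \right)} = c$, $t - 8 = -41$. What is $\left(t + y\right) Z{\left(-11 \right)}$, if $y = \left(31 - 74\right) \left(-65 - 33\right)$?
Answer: $-45991$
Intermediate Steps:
$y = 4214$ ($y = \left(-43\right) \left(-98\right) = 4214$)
$t = -33$ ($t = 8 - 41 = -33$)
$\left(t + y\right) Z{\left(-11 \right)} = \left(-33 + 4214\right) \left(-11\right) = 4181 \left(-11\right) = -45991$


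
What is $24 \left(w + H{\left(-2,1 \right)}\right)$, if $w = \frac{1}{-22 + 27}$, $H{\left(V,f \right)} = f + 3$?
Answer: $\frac{504}{5} \approx 100.8$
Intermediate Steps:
$H{\left(V,f \right)} = 3 + f$
$w = \frac{1}{5} \approx 0.2$
$24 \left(w + H{\left(-2,1 \right)}\right) = 24 \left(\frac{1}{5} + \left(3 + 1\right)\right) = 24 \left(\frac{1}{5} + 4\right) = 24 \cdot \frac{21}{5} = \frac{504}{5}$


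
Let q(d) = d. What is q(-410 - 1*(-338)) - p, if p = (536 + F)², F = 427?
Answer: -927441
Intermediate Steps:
p = 927369 (p = (536 + 427)² = 963² = 927369)
q(-410 - 1*(-338)) - p = (-410 - 1*(-338)) - 1*927369 = (-410 + 338) - 927369 = -72 - 927369 = -927441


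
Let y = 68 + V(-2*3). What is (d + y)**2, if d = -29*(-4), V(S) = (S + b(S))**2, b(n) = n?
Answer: 107584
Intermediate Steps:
V(S) = 4*S**2 (V(S) = (S + S)**2 = (2*S)**2 = 4*S**2)
d = 116
y = 212 (y = 68 + 4*(-2*3)**2 = 68 + 4*(-6)**2 = 68 + 4*36 = 68 + 144 = 212)
(d + y)**2 = (116 + 212)**2 = 328**2 = 107584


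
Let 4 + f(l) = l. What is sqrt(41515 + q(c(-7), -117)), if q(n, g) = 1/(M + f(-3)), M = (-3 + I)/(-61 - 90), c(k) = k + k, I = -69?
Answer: 2*sqrt(10069685535)/985 ≈ 203.75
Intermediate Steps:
c(k) = 2*k
f(l) = -4 + l
M = 72/151 (M = (-3 - 69)/(-61 - 90) = -72/(-151) = -72*(-1/151) = 72/151 ≈ 0.47682)
q(n, g) = -151/985 (q(n, g) = 1/(72/151 + (-4 - 3)) = 1/(72/151 - 7) = 1/(-985/151) = -151/985)
sqrt(41515 + q(c(-7), -117)) = sqrt(41515 - 151/985) = sqrt(40892124/985) = 2*sqrt(10069685535)/985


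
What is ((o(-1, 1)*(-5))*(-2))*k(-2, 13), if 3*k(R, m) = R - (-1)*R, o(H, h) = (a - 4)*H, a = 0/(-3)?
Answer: -160/3 ≈ -53.333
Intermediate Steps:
a = 0 (a = 0*(-⅓) = 0)
o(H, h) = -4*H (o(H, h) = (0 - 4)*H = -4*H)
k(R, m) = 2*R/3 (k(R, m) = (R - (-1)*R)/3 = (R + R)/3 = (2*R)/3 = 2*R/3)
((o(-1, 1)*(-5))*(-2))*k(-2, 13) = ((-4*(-1)*(-5))*(-2))*((⅔)*(-2)) = ((4*(-5))*(-2))*(-4/3) = -20*(-2)*(-4/3) = 40*(-4/3) = -160/3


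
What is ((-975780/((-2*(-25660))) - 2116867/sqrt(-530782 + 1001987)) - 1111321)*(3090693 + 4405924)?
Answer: -21378091266559075/2566 - 15869341138939*sqrt(471205)/471205 ≈ -8.3544e+12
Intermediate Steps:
((-975780/((-2*(-25660))) - 2116867/sqrt(-530782 + 1001987)) - 1111321)*(3090693 + 4405924) = ((-975780/51320 - 2116867*sqrt(471205)/471205) - 1111321)*7496617 = ((-975780*1/51320 - 2116867*sqrt(471205)/471205) - 1111321)*7496617 = ((-48789/2566 - 2116867*sqrt(471205)/471205) - 1111321)*7496617 = (-2851698475/2566 - 2116867*sqrt(471205)/471205)*7496617 = -21378091266559075/2566 - 15869341138939*sqrt(471205)/471205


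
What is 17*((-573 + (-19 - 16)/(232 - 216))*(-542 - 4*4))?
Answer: 43649829/8 ≈ 5.4562e+6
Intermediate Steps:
17*((-573 + (-19 - 16)/(232 - 216))*(-542 - 4*4)) = 17*((-573 - 35/16)*(-542 - 16)) = 17*((-573 - 35*1/16)*(-558)) = 17*((-573 - 35/16)*(-558)) = 17*(-9203/16*(-558)) = 17*(2567637/8) = 43649829/8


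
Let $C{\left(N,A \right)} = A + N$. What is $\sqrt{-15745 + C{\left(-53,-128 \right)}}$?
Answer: $i \sqrt{15926} \approx 126.2 i$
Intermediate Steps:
$\sqrt{-15745 + C{\left(-53,-128 \right)}} = \sqrt{-15745 - 181} = \sqrt{-15926} = i \sqrt{15926}$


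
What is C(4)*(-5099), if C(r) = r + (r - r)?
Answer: -20396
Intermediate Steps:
C(r) = r (C(r) = r + 0 = r)
C(4)*(-5099) = 4*(-5099) = -20396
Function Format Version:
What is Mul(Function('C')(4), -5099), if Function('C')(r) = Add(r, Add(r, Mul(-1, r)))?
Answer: -20396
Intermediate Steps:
Function('C')(r) = r (Function('C')(r) = Add(r, 0) = r)
Mul(Function('C')(4), -5099) = Mul(4, -5099) = -20396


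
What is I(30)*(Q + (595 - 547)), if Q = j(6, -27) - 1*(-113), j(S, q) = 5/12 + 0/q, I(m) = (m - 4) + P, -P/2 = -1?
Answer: 13559/3 ≈ 4519.7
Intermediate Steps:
P = 2 (P = -2*(-1) = 2)
I(m) = -2 + m (I(m) = (m - 4) + 2 = (-4 + m) + 2 = -2 + m)
j(S, q) = 5/12 (j(S, q) = 5*(1/12) + 0 = 5/12 + 0 = 5/12)
Q = 1361/12 (Q = 5/12 - 1*(-113) = 5/12 + 113 = 1361/12 ≈ 113.42)
I(30)*(Q + (595 - 547)) = (-2 + 30)*(1361/12 + (595 - 547)) = 28*(1361/12 + 48) = 28*(1937/12) = 13559/3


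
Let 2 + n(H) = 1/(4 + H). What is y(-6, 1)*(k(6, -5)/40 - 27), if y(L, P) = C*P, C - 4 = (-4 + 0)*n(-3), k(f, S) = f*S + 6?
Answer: -1104/5 ≈ -220.80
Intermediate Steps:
n(H) = -2 + 1/(4 + H)
k(f, S) = 6 + S*f (k(f, S) = S*f + 6 = 6 + S*f)
C = 8 (C = 4 + (-4 + 0)*((-7 - 2*(-3))/(4 - 3)) = 4 - 4*(-7 + 6)/1 = 4 - 4*(-1) = 4 + 4 = 8)
y(L, P) = 8*P
y(-6, 1)*(k(6, -5)/40 - 27) = (8*1)*((6 - 5*6)/40 - 27) = 8*((6 - 30)*(1/40) - 27) = 8*(-24*1/40 - 27) = 8*(-⅗ - 27) = 8*(-138/5) = -1104/5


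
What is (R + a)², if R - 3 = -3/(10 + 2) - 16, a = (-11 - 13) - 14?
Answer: 42025/16 ≈ 2626.6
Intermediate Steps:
a = -38 (a = -24 - 14 = -38)
R = -53/4 (R = 3 + (-3/(10 + 2) - 16) = 3 + (-3/12 - 16) = 3 + (-3*1/12 - 16) = 3 + (-¼ - 16) = 3 - 65/4 = -53/4 ≈ -13.250)
(R + a)² = (-53/4 - 38)² = (-205/4)² = 42025/16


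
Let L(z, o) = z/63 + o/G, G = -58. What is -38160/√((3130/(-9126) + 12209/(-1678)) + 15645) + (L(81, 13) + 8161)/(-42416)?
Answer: -3313797/17220896 - 1488240*√602725626427962/119730954793 ≈ -305.35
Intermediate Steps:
L(z, o) = -o/58 + z/63 (L(z, o) = z/63 + o/(-58) = z*(1/63) + o*(-1/58) = z/63 - o/58 = -o/58 + z/63)
-38160/√((3130/(-9126) + 12209/(-1678)) + 15645) + (L(81, 13) + 8161)/(-42416) = -38160/√((3130/(-9126) + 12209/(-1678)) + 15645) + ((-1/58*13 + (1/63)*81) + 8161)/(-42416) = -38160/√((3130*(-1/9126) + 12209*(-1/1678)) + 15645) + ((-13/58 + 9/7) + 8161)*(-1/42416) = -38160/√((-1565/4563 - 12209/1678) + 15645) + (431/406 + 8161)*(-1/42416) = -38160/√(-58335737/7656714 + 15645) + (3313797/406)*(-1/42416) = -38160*39*√602725626427962/119730954793 - 3313797/17220896 = -1488240*√602725626427962/119730954793 - 3313797/17220896 = -3313797/17220896 - 1488240*√602725626427962/119730954793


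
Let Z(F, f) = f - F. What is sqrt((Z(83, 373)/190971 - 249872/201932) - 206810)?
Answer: 64*I*sqrt(521430976654532836881)/3213596331 ≈ 454.77*I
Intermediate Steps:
sqrt((Z(83, 373)/190971 - 249872/201932) - 206810) = sqrt(((373 - 1*83)/190971 - 249872/201932) - 206810) = sqrt(((373 - 83)*(1/190971) - 249872*1/201932) - 206810) = sqrt((290*(1/190971) - 62468/50483) - 206810) = sqrt((290/190971 - 62468/50483) - 206810) = sqrt(-11914936358/9640788993 - 206810) = sqrt(-1993823486578688/9640788993) = 64*I*sqrt(521430976654532836881)/3213596331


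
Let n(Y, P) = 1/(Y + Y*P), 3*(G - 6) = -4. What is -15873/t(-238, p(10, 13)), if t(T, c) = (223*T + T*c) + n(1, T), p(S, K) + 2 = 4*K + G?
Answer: 1253967/5220689 ≈ 0.24019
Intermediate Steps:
G = 14/3 (G = 6 + (1/3)*(-4) = 6 - 4/3 = 14/3 ≈ 4.6667)
p(S, K) = 8/3 + 4*K (p(S, K) = -2 + (4*K + 14/3) = -2 + (14/3 + 4*K) = 8/3 + 4*K)
n(Y, P) = 1/(Y + P*Y)
t(T, c) = 1/(1 + T) + 223*T + T*c (t(T, c) = (223*T + T*c) + 1/(1*(1 + T)) = (223*T + T*c) + 1/(1 + T) = 1/(1 + T) + 223*T + T*c)
-15873/t(-238, p(10, 13)) = -15873*(1 - 238)/(1 - 238*(1 - 238)*(223 + (8/3 + 4*13))) = -15873*(-237/(1 - 238*(-237)*(223 + (8/3 + 52)))) = -15873*(-237/(1 - 238*(-237)*(223 + 164/3))) = -15873*(-237/(1 - 238*(-237)*833/3)) = -15873*(-237/(1 + 15662066)) = -15873/((-1/237*15662067)) = -15873/(-5220689/79) = -15873*(-79/5220689) = 1253967/5220689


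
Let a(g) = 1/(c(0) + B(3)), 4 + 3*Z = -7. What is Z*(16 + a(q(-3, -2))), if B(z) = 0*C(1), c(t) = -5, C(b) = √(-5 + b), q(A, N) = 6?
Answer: -869/15 ≈ -57.933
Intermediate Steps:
B(z) = 0 (B(z) = 0*√(-5 + 1) = 0*√(-4) = 0*(2*I) = 0)
Z = -11/3 (Z = -4/3 + (⅓)*(-7) = -4/3 - 7/3 = -11/3 ≈ -3.6667)
a(g) = -⅕ (a(g) = 1/(-5 + 0) = 1/(-5) = -⅕)
Z*(16 + a(q(-3, -2))) = -11*(16 - ⅕)/3 = -11/3*79/5 = -869/15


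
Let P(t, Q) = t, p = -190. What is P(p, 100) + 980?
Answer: 790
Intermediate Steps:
P(p, 100) + 980 = -190 + 980 = 790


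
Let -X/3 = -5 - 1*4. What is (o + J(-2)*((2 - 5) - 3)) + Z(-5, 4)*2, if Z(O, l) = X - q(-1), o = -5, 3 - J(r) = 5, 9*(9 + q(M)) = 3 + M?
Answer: 707/9 ≈ 78.556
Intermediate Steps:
X = 27 (X = -3*(-5 - 1*4) = -3*(-5 - 4) = -3*(-9) = 27)
q(M) = -26/3 + M/9 (q(M) = -9 + (3 + M)/9 = -9 + (⅓ + M/9) = -26/3 + M/9)
J(r) = -2 (J(r) = 3 - 1*5 = 3 - 5 = -2)
Z(O, l) = 322/9 (Z(O, l) = 27 - (-26/3 + (⅑)*(-1)) = 27 - (-26/3 - ⅑) = 27 - 1*(-79/9) = 27 + 79/9 = 322/9)
(o + J(-2)*((2 - 5) - 3)) + Z(-5, 4)*2 = (-5 - 2*((2 - 5) - 3)) + (322/9)*2 = (-5 - 2*(-3 - 3)) + 644/9 = (-5 - 2*(-6)) + 644/9 = (-5 + 12) + 644/9 = 7 + 644/9 = 707/9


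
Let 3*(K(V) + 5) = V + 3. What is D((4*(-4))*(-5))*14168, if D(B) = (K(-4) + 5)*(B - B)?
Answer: 0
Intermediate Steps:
K(V) = -4 + V/3 (K(V) = -5 + (V + 3)/3 = -5 + (3 + V)/3 = -5 + (1 + V/3) = -4 + V/3)
D(B) = 0 (D(B) = ((-4 + (1/3)*(-4)) + 5)*(B - B) = ((-4 - 4/3) + 5)*0 = (-16/3 + 5)*0 = -1/3*0 = 0)
D((4*(-4))*(-5))*14168 = 0*14168 = 0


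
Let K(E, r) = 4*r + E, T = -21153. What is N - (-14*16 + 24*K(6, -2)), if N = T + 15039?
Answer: -5842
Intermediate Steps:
K(E, r) = E + 4*r
N = -6114 (N = -21153 + 15039 = -6114)
N - (-14*16 + 24*K(6, -2)) = -6114 - (-14*16 + 24*(6 + 4*(-2))) = -6114 - (-224 + 24*(6 - 8)) = -6114 - (-224 + 24*(-2)) = -6114 - (-224 - 48) = -6114 - 1*(-272) = -6114 + 272 = -5842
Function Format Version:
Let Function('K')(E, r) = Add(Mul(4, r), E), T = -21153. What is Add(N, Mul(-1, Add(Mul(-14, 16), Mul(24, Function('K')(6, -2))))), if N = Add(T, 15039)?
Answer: -5842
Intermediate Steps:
Function('K')(E, r) = Add(E, Mul(4, r))
N = -6114 (N = Add(-21153, 15039) = -6114)
Add(N, Mul(-1, Add(Mul(-14, 16), Mul(24, Function('K')(6, -2))))) = Add(-6114, Mul(-1, Add(Mul(-14, 16), Mul(24, Add(6, Mul(4, -2)))))) = Add(-6114, Mul(-1, Add(-224, Mul(24, Add(6, -8))))) = Add(-6114, Mul(-1, Add(-224, Mul(24, -2)))) = Add(-6114, Mul(-1, Add(-224, -48))) = Add(-6114, Mul(-1, -272)) = Add(-6114, 272) = -5842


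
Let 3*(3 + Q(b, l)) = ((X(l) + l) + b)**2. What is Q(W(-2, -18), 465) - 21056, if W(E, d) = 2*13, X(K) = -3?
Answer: 174967/3 ≈ 58322.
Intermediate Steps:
W(E, d) = 26
Q(b, l) = -3 + (-3 + b + l)**2/3 (Q(b, l) = -3 + ((-3 + l) + b)**2/3 = -3 + (-3 + b + l)**2/3)
Q(W(-2, -18), 465) - 21056 = (-3 + (-3 + 26 + 465)**2/3) - 21056 = (-3 + (1/3)*488**2) - 21056 = (-3 + (1/3)*238144) - 21056 = (-3 + 238144/3) - 21056 = 238135/3 - 21056 = 174967/3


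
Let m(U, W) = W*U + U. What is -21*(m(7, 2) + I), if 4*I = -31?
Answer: -1113/4 ≈ -278.25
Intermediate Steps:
I = -31/4 (I = (¼)*(-31) = -31/4 ≈ -7.7500)
m(U, W) = U + U*W (m(U, W) = U*W + U = U + U*W)
-21*(m(7, 2) + I) = -21*(7*(1 + 2) - 31/4) = -21*(7*3 - 31/4) = -21*(21 - 31/4) = -21*53/4 = -1113/4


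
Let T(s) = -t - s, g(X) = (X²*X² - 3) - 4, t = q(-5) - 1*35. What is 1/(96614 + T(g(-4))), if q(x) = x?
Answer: 1/96405 ≈ 1.0373e-5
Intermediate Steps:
t = -40 (t = -5 - 1*35 = -5 - 35 = -40)
g(X) = -7 + X⁴ (g(X) = (X⁴ - 3) - 4 = (-3 + X⁴) - 4 = -7 + X⁴)
T(s) = 40 - s (T(s) = -1*(-40) - s = 40 - s)
1/(96614 + T(g(-4))) = 1/(96614 + (40 - (-7 + (-4)⁴))) = 1/(96614 + (40 - (-7 + 256))) = 1/(96614 + (40 - 1*249)) = 1/(96614 + (40 - 249)) = 1/(96614 - 209) = 1/96405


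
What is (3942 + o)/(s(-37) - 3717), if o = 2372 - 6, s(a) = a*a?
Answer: -1577/587 ≈ -2.6865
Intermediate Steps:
s(a) = a²
o = 2366
(3942 + o)/(s(-37) - 3717) = (3942 + 2366)/((-37)² - 3717) = 6308/(1369 - 3717) = 6308/(-2348) = 6308*(-1/2348) = -1577/587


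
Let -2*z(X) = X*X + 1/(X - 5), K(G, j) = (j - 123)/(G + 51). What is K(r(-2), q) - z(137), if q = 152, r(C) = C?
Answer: 121405597/12936 ≈ 9385.1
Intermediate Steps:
K(G, j) = (-123 + j)/(51 + G)
z(X) = -X²/2 - 1/(2*(-5 + X)) (z(X) = -(X*X + 1/(X - 5))/2 = -(X² + 1/(-5 + X))/2 = -X²/2 - 1/(2*(-5 + X)))
K(r(-2), q) - z(137) = (-123 + 152)/(51 - 2) - (-1 - 1*137³ + 5*137²)/(2*(-5 + 137)) = 29/49 - (-1 - 1*2571353 + 5*18769)/(2*132) = (1/49)*29 - (-1 - 2571353 + 93845)/(2*132) = 29/49 - (-2477509)/(2*132) = 29/49 - 1*(-2477509/264) = 29/49 + 2477509/264 = 121405597/12936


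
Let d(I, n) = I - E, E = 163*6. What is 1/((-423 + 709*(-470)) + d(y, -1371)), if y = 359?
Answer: -1/334272 ≈ -2.9916e-6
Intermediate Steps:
E = 978
d(I, n) = -978 + I (d(I, n) = I - 1*978 = I - 978 = -978 + I)
1/((-423 + 709*(-470)) + d(y, -1371)) = 1/((-423 + 709*(-470)) + (-978 + 359)) = 1/((-423 - 333230) - 619) = 1/(-333653 - 619) = 1/(-334272) = -1/334272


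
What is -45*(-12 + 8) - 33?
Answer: 147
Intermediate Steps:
-45*(-12 + 8) - 33 = -45*(-4) - 33 = 180 - 33 = 147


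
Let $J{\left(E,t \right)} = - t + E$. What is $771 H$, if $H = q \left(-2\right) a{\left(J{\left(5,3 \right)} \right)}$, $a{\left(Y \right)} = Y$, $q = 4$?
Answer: $-12336$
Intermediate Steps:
$J{\left(E,t \right)} = E - t$
$H = -16$ ($H = 4 \left(-2\right) \left(5 - 3\right) = - 8 \left(5 - 3\right) = \left(-8\right) 2 = -16$)
$771 H = 771 \left(-16\right) = -12336$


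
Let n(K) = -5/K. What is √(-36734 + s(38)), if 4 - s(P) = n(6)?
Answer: 5*I*√52890/6 ≈ 191.65*I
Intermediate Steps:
s(P) = 29/6 (s(P) = 4 - (-5)/6 = 4 - 1*(-⅚) = 4 + ⅚ = 29/6)
√(-36734 + s(38)) = √(-36734 + 29/6) = √(-220375/6) = 5*I*√52890/6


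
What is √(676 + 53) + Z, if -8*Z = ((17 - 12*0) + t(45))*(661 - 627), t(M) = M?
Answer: -473/2 ≈ -236.50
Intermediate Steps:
Z = -527/2 (Z = -((17 - 12*0) + 45)*(661 - 627)/8 = -((17 + 0) + 45)*34/8 = -(17 + 45)*34/8 = -31*34/4 = -⅛*2108 = -527/2 ≈ -263.50)
√(676 + 53) + Z = √(676 + 53) - 527/2 = √729 - 527/2 = 27 - 527/2 = -473/2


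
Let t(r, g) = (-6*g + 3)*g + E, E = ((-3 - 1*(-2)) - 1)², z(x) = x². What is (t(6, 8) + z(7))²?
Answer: 94249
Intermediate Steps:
E = 4 (E = ((-3 + 2) - 1)² = (-1 - 1)² = (-2)² = 4)
t(r, g) = 4 + g*(3 - 6*g) (t(r, g) = (-6*g + 3)*g + 4 = (3 - 6*g)*g + 4 = g*(3 - 6*g) + 4 = 4 + g*(3 - 6*g))
(t(6, 8) + z(7))² = ((4 - 6*8² + 3*8) + 7²)² = ((4 - 6*64 + 24) + 49)² = ((4 - 384 + 24) + 49)² = (-356 + 49)² = (-307)² = 94249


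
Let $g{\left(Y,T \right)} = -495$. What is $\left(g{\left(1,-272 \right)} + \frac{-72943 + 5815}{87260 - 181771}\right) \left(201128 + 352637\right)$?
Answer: $- \frac{25869584401005}{94511} \approx -2.7372 \cdot 10^{8}$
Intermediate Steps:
$\left(g{\left(1,-272 \right)} + \frac{-72943 + 5815}{87260 - 181771}\right) \left(201128 + 352637\right) = \left(-495 + \frac{-72943 + 5815}{87260 - 181771}\right) \left(201128 + 352637\right) = \left(-495 - \frac{67128}{-94511}\right) 553765 = \left(-495 - - \frac{67128}{94511}\right) 553765 = \left(-495 + \frac{67128}{94511}\right) 553765 = \left(- \frac{46715817}{94511}\right) 553765 = - \frac{25869584401005}{94511}$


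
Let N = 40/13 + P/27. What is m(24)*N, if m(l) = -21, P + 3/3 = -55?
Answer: -2464/117 ≈ -21.060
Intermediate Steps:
P = -56 (P = -1 - 55 = -56)
N = 352/351 (N = 40/13 - 56/27 = 352/351 ≈ 1.0028)
m(24)*N = -21*352/351 = -2464/117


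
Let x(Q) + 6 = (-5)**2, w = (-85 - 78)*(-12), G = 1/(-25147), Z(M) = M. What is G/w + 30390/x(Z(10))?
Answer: 1494809097461/934563108 ≈ 1599.5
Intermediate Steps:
G = -1/25147 ≈ -3.9766e-5
w = 1956 (w = -163*(-12) = 1956)
x(Q) = 19 (x(Q) = -6 + (-5)**2 = -6 + 25 = 19)
G/w + 30390/x(Z(10)) = -1/25147/1956 + 30390/19 = -1/25147*1/1956 + 30390*(1/19) = -1/49187532 + 30390/19 = 1494809097461/934563108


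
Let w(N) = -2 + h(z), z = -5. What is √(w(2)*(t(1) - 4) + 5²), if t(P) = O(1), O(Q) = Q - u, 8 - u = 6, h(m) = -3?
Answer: 5*√2 ≈ 7.0711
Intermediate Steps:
u = 2 (u = 8 - 1*6 = 8 - 6 = 2)
O(Q) = -2 + Q (O(Q) = Q - 1*2 = Q - 2 = -2 + Q)
t(P) = -1 (t(P) = -2 + 1 = -1)
w(N) = -5 (w(N) = -2 - 3 = -5)
√(w(2)*(t(1) - 4) + 5²) = √(-5*(-1 - 4) + 5²) = √(-5*(-5) + 25) = √(25 + 25) = √50 = 5*√2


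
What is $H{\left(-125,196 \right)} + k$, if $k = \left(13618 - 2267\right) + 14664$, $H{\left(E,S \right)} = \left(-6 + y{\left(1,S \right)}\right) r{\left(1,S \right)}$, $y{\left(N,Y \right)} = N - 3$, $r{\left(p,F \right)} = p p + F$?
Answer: $24439$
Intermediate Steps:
$r{\left(p,F \right)} = F + p^{2}$ ($r{\left(p,F \right)} = p^{2} + F = F + p^{2}$)
$y{\left(N,Y \right)} = -3 + N$
$H{\left(E,S \right)} = -8 - 8 S$ ($H{\left(E,S \right)} = \left(-6 + \left(-3 + 1\right)\right) \left(S + 1^{2}\right) = \left(-6 - 2\right) \left(S + 1\right) = - 8 \left(1 + S\right) = -8 - 8 S$)
$k = 26015$ ($k = 11351 + 14664 = 26015$)
$H{\left(-125,196 \right)} + k = \left(-8 - 1568\right) + 26015 = -1576 + 26015 = 24439$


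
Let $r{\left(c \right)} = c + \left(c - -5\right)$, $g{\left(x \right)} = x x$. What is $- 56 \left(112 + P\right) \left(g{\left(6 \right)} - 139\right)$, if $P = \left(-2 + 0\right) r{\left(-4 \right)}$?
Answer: $680624$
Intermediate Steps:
$g{\left(x \right)} = x^{2}$
$r{\left(c \right)} = 5 + 2 c$ ($r{\left(c \right)} = c + \left(c + 5\right) = c + \left(5 + c\right) = 5 + 2 c$)
$P = 6$ ($P = \left(-2 + 0\right) \left(5 + 2 \left(-4\right)\right) = - 2 \left(5 - 8\right) = \left(-2\right) \left(-3\right) = 6$)
$- 56 \left(112 + P\right) \left(g{\left(6 \right)} - 139\right) = - 56 \left(112 + 6\right) \left(6^{2} - 139\right) = - 56 \cdot 118 \left(36 - 139\right) = - 56 \cdot 118 \left(-103\right) = \left(-56\right) \left(-12154\right) = 680624$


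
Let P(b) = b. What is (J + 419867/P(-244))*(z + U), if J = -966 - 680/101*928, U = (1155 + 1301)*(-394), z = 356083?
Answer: 134661837657411/24644 ≈ 5.4643e+9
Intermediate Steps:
U = -967664 (U = 2456*(-394) = -967664)
J = -728606/101 (J = -966 - 680*1/101*928 = -966 - 680/101*928 = -966 - 631040/101 = -728606/101 ≈ -7213.9)
(J + 419867/P(-244))*(z + U) = (-728606/101 + 419867/(-244))*(356083 - 967664) = (-728606/101 + 419867*(-1/244))*(-611581) = (-728606/101 - 419867/244)*(-611581) = -220186431/24644*(-611581) = 134661837657411/24644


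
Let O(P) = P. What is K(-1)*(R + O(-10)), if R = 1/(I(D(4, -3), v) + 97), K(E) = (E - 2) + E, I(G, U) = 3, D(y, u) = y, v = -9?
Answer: 999/25 ≈ 39.960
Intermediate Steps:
K(E) = -2 + 2*E (K(E) = (-2 + E) + E = -2 + 2*E)
R = 1/100 (R = 1/(3 + 97) = 1/100 ≈ 0.010000)
K(-1)*(R + O(-10)) = (-2 + 2*(-1))*(1/100 - 10) = (-2 - 2)*(-999/100) = -4*(-999/100) = 999/25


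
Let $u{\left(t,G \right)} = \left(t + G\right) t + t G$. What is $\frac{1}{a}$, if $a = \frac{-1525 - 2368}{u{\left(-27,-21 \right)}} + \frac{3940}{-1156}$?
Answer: $- \frac{538407}{2960132} \approx -0.18189$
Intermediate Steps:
$u{\left(t,G \right)} = G t + t \left(G + t\right)$ ($u{\left(t,G \right)} = \left(G + t\right) t + G t = t \left(G + t\right) + G t = G t + t \left(G + t\right)$)
$a = - \frac{2960132}{538407}$ ($a = \frac{-1525 - 2368}{\left(-27\right) \left(-27 + 2 \left(-21\right)\right)} + \frac{3940}{-1156} = \frac{-1525 - 2368}{\left(-27\right) \left(-27 - 42\right)} + 3940 \left(- \frac{1}{1156}\right) = - \frac{3893}{\left(-27\right) \left(-69\right)} - \frac{985}{289} = - \frac{3893}{1863} - \frac{985}{289} = - \frac{2960132}{538407} \approx -5.4979$)
$\frac{1}{a} = \frac{1}{- \frac{2960132}{538407}} = - \frac{538407}{2960132}$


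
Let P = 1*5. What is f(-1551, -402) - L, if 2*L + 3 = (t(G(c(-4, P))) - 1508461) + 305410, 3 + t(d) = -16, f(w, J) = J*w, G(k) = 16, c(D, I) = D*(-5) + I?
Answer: 2450077/2 ≈ 1.2250e+6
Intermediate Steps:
P = 5
c(D, I) = I - 5*D (c(D, I) = -5*D + I = I - 5*D)
t(d) = -19 (t(d) = -3 - 16 = -19)
L = -1203073/2 (L = -3/2 + ((-19 - 1508461) + 305410)/2 = -3/2 + (-1508480 + 305410)/2 = -3/2 + (½)*(-1203070) = -3/2 - 601535 = -1203073/2 ≈ -6.0154e+5)
f(-1551, -402) - L = -402*(-1551) - 1*(-1203073/2) = 623502 + 1203073/2 = 2450077/2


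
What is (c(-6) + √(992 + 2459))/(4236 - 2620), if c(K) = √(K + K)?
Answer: √3451/1616 + I*√3/808 ≈ 0.036352 + 0.0021436*I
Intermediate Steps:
c(K) = √2*√K (c(K) = √(2*K) = √2*√K)
(c(-6) + √(992 + 2459))/(4236 - 2620) = (√2*√(-6) + √(992 + 2459))/(4236 - 2620) = (√2*(I*√6) + √3451)/1616 = (2*I*√3 + √3451)*(1/1616) = (√3451 + 2*I*√3)*(1/1616) = √3451/1616 + I*√3/808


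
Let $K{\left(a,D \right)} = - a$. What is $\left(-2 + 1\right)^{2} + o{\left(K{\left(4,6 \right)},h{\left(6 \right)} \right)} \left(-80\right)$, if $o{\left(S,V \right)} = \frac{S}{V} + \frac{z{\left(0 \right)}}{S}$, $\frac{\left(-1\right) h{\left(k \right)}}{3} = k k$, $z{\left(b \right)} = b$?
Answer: $- \frac{53}{27} \approx -1.963$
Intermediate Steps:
$h{\left(k \right)} = - 3 k^{2}$ ($h{\left(k \right)} = - 3 k k = - 3 k^{2}$)
$o{\left(S,V \right)} = \frac{S}{V}$ ($o{\left(S,V \right)} = \frac{S}{V} + \frac{0}{S} = \frac{S}{V} + 0 = \frac{S}{V}$)
$\left(-2 + 1\right)^{2} + o{\left(K{\left(4,6 \right)},h{\left(6 \right)} \right)} \left(-80\right) = \left(-2 + 1\right)^{2} + \frac{\left(-1\right) 4}{\left(-3\right) 6^{2}} \left(-80\right) = \left(-1\right)^{2} + - \frac{4}{\left(-3\right) 36} \left(-80\right) = 1 + - \frac{4}{-108} \left(-80\right) = 1 + \left(-4\right) \left(- \frac{1}{108}\right) \left(-80\right) = 1 + \frac{1}{27} \left(-80\right) = 1 - \frac{80}{27} = - \frac{53}{27}$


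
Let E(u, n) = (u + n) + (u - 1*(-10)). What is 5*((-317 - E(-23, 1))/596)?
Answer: -705/298 ≈ -2.3658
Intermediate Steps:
E(u, n) = 10 + n + 2*u (E(u, n) = (n + u) + (u + 10) = (n + u) + (10 + u) = 10 + n + 2*u)
5*((-317 - E(-23, 1))/596) = 5*((-317 - (10 + 1 + 2*(-23)))/596) = 5*((-317 - (10 + 1 - 46))*(1/596)) = 5*((-317 - 1*(-35))*(1/596)) = 5*((-317 + 35)*(1/596)) = 5*(-282*1/596) = 5*(-141/298) = -705/298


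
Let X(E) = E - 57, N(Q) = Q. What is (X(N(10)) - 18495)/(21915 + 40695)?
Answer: -9271/31305 ≈ -0.29615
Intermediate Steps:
X(E) = -57 + E
(X(N(10)) - 18495)/(21915 + 40695) = ((-57 + 10) - 18495)/(21915 + 40695) = (-47 - 18495)/62610 = -18542*1/62610 = -9271/31305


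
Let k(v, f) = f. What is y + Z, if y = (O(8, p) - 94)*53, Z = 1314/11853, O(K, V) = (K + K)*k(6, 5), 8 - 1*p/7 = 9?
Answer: -977068/1317 ≈ -741.89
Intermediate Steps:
p = -7 (p = 56 - 7*9 = 56 - 63 = -7)
O(K, V) = 10*K (O(K, V) = (K + K)*5 = (2*K)*5 = 10*K)
Z = 146/1317 (Z = 1314*(1/11853) = 146/1317 ≈ 0.11086)
y = -742 (y = (10*8 - 94)*53 = (80 - 94)*53 = -14*53 = -742)
y + Z = -742 + 146/1317 = -977068/1317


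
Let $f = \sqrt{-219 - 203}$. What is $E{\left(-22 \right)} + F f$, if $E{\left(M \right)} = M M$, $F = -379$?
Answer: $484 - 379 i \sqrt{422} \approx 484.0 - 7785.7 i$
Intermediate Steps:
$E{\left(M \right)} = M^{2}$
$f = i \sqrt{422}$ ($f = \sqrt{-422} = i \sqrt{422} \approx 20.543 i$)
$E{\left(-22 \right)} + F f = \left(-22\right)^{2} - 379 i \sqrt{422} = 484 - 379 i \sqrt{422}$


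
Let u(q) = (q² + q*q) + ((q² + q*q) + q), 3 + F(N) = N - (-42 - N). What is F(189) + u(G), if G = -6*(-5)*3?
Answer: 32907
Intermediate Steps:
G = 90 (G = 30*3 = 90)
F(N) = 39 + 2*N (F(N) = -3 + (N - (-42 - N)) = -3 + (N + (42 + N)) = -3 + (42 + 2*N) = 39 + 2*N)
u(q) = q + 4*q² (u(q) = (q² + q²) + ((q² + q²) + q) = 2*q² + (2*q² + q) = 2*q² + (q + 2*q²) = q + 4*q²)
F(189) + u(G) = (39 + 2*189) + 90*(1 + 4*90) = (39 + 378) + 90*(1 + 360) = 417 + 90*361 = 417 + 32490 = 32907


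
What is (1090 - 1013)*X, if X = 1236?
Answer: 95172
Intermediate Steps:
(1090 - 1013)*X = (1090 - 1013)*1236 = 77*1236 = 95172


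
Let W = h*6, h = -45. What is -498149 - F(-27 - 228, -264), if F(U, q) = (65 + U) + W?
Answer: -497689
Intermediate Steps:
W = -270 (W = -45*6 = -270)
F(U, q) = -205 + U (F(U, q) = (65 + U) - 270 = -205 + U)
-498149 - F(-27 - 228, -264) = -498149 - (-205 + (-27 - 228)) = -498149 - (-205 - 255) = -498149 - 1*(-460) = -498149 + 460 = -497689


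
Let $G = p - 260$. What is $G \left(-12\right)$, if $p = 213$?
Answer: $564$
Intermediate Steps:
$G = -47$ ($G = 213 - 260 = -47$)
$G \left(-12\right) = \left(-47\right) \left(-12\right) = 564$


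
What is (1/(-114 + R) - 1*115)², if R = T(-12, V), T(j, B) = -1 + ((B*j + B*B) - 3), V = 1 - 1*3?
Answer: 107143201/8100 ≈ 13228.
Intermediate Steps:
V = -2 (V = 1 - 3 = -2)
T(j, B) = -4 + B² + B*j (T(j, B) = -1 + ((B*j + B²) - 3) = -1 + ((B² + B*j) - 3) = -1 + (-3 + B² + B*j) = -4 + B² + B*j)
R = 24 (R = -4 + (-2)² - 2*(-12) = -4 + 4 + 24 = 24)
(1/(-114 + R) - 1*115)² = (1/(-114 + 24) - 1*115)² = (1/(-90) - 115)² = (-1/90 - 115)² = (-10351/90)² = 107143201/8100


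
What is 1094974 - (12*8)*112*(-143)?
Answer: 2632510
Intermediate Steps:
1094974 - (12*8)*112*(-143) = 1094974 - 96*112*(-143) = 1094974 - 10752*(-143) = 1094974 - 1*(-1537536) = 1094974 + 1537536 = 2632510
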